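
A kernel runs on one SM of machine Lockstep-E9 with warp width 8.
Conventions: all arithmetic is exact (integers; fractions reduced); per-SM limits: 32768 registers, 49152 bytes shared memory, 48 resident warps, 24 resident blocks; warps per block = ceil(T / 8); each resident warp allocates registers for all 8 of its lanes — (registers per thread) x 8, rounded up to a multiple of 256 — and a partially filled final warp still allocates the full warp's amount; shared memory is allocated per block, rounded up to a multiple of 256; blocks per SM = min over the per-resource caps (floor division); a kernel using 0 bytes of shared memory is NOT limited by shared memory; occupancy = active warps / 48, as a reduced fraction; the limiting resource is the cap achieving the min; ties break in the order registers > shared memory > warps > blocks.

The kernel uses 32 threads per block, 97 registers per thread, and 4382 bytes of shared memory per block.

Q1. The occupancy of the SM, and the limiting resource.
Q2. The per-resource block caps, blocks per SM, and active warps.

Answer: occupancy 2/3, limited by registers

registers: 8 blocks
shared memory: 10 blocks
warps: 12 blocks
blocks: 24 blocks

Answer: 8 blocks, 32 active warps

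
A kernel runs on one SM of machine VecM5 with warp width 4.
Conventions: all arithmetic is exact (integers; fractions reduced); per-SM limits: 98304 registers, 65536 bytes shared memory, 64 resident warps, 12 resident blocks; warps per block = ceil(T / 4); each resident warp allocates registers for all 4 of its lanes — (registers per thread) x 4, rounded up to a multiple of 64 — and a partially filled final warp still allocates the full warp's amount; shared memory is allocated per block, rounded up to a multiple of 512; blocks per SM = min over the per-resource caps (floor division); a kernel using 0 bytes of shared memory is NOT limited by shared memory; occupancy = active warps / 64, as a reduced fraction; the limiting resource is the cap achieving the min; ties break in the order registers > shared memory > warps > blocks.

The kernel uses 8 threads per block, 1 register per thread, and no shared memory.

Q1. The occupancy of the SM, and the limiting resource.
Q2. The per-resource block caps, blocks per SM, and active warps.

Answer: occupancy 3/8, limited by blocks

registers: 768 blocks
shared memory: no limit (kernel uses none)
warps: 32 blocks
blocks: 12 blocks

Answer: 12 blocks, 24 active warps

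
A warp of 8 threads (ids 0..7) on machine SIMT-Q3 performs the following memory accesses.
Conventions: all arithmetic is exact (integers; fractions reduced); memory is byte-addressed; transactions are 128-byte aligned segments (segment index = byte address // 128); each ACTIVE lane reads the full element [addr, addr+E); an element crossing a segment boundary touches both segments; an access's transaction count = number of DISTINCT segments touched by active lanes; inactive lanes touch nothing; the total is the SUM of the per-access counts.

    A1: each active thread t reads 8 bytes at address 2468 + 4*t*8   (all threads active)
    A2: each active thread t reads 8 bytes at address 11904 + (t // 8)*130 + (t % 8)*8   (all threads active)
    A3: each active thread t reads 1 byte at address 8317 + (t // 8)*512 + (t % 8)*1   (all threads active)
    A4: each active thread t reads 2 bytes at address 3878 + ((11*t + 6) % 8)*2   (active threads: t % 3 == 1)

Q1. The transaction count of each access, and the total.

A1: 3 transactions
A2: 1 transaction
A3: 2 transactions
A4: 1 transaction

Answer: 3,1,2,1; total 7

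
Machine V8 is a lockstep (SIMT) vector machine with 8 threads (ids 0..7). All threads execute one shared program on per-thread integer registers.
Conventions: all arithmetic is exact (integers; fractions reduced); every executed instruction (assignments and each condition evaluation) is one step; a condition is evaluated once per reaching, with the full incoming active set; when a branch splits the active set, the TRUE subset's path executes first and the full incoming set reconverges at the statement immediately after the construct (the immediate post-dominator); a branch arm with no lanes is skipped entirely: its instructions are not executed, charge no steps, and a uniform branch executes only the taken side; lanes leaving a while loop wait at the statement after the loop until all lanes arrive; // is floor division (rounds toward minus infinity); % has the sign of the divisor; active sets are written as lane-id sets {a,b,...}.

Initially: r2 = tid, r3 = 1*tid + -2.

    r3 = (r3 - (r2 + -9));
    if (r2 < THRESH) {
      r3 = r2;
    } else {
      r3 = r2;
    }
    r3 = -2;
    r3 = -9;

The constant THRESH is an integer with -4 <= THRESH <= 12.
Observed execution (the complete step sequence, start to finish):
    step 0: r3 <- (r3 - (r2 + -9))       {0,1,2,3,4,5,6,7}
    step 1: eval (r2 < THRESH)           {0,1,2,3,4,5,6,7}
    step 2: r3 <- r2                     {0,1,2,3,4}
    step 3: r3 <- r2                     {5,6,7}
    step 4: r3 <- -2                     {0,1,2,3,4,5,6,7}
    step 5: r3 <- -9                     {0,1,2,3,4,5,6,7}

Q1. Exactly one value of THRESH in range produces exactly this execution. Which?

Answer: THRESH = 5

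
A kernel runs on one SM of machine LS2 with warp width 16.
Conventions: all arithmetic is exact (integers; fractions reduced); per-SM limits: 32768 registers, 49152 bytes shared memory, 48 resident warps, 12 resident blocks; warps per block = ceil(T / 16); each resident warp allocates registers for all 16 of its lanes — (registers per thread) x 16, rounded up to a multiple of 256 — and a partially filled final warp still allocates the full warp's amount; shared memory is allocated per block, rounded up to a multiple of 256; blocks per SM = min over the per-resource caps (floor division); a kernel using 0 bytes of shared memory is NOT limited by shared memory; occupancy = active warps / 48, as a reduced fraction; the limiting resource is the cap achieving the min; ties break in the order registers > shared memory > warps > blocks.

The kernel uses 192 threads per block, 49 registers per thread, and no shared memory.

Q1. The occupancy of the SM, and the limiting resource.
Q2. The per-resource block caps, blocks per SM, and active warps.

Answer: occupancy 1/2, limited by registers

registers: 2 blocks
shared memory: no limit (kernel uses none)
warps: 4 blocks
blocks: 12 blocks

Answer: 2 blocks, 24 active warps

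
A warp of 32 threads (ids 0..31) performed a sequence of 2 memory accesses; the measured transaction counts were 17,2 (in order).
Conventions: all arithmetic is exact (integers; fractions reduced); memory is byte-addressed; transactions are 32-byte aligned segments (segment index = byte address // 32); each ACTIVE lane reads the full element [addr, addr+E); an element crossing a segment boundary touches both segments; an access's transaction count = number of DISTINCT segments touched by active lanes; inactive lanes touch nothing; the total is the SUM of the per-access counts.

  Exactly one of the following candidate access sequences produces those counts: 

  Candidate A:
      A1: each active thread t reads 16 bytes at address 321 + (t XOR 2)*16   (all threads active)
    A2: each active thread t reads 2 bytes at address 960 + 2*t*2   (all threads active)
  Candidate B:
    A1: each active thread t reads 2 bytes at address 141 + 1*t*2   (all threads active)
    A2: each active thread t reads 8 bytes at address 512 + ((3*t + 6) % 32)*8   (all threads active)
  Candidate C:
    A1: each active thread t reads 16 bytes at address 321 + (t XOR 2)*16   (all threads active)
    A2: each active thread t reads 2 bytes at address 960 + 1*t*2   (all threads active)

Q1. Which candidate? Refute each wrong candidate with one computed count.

A: A2 gives 4 transactions, not 2
B: A1 gives 3 transactions, not 17
C: all counts match (17,2)

Answer: C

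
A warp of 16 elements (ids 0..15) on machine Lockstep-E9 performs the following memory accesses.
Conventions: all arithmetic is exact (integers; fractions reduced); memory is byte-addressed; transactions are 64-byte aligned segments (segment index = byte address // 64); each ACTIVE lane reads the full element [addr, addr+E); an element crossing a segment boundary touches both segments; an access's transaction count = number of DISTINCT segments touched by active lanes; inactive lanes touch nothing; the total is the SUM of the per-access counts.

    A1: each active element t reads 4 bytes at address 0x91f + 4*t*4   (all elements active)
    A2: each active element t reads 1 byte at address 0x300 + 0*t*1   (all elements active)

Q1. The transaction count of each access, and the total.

A1: 5 transactions
A2: 1 transaction

Answer: 5,1; total 6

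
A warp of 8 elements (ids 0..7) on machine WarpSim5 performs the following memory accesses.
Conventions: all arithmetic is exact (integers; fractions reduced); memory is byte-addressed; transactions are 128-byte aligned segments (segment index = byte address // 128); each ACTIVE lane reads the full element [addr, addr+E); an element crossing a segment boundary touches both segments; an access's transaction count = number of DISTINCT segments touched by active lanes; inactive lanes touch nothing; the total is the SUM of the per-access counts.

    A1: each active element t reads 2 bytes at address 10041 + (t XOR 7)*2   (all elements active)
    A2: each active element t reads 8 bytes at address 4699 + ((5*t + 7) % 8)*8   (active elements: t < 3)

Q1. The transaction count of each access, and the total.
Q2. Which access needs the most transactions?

A1: 1 transaction
A2: 2 transactions

Answer: 1,2; total 3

Answer: A2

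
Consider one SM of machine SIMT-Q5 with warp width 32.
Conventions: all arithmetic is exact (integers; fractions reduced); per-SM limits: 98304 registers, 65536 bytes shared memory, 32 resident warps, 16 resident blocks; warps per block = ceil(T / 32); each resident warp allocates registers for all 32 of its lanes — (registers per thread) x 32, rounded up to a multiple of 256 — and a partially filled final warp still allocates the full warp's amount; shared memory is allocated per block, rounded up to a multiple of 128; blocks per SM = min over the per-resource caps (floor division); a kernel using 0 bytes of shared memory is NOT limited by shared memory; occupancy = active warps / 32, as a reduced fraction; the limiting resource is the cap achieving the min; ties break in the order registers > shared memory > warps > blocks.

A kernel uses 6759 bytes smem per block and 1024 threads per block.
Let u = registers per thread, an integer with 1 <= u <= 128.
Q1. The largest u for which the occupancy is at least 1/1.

Answer: u = 96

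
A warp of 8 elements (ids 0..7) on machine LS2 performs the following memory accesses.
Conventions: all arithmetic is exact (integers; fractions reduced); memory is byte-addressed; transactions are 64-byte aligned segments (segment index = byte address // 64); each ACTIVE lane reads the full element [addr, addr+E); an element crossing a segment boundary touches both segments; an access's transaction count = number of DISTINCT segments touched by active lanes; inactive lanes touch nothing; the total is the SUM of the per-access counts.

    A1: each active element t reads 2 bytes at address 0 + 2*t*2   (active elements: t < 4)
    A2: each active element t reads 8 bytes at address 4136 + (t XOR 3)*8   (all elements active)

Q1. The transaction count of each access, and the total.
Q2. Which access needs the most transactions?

A1: 1 transaction
A2: 2 transactions

Answer: 1,2; total 3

Answer: A2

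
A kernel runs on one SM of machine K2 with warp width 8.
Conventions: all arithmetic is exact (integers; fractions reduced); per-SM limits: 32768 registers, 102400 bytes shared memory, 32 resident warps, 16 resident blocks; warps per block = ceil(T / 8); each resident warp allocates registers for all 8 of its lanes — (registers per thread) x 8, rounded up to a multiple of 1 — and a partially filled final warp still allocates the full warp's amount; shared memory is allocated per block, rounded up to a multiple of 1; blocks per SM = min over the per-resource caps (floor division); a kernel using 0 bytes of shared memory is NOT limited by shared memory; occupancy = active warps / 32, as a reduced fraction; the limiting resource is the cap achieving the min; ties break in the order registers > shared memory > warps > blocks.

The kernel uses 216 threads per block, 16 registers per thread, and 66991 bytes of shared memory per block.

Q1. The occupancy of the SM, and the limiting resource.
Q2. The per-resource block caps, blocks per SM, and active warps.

Answer: occupancy 27/32, limited by shared memory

registers: 9 blocks
shared memory: 1 block
warps: 1 block
blocks: 16 blocks

Answer: 1 block, 27 active warps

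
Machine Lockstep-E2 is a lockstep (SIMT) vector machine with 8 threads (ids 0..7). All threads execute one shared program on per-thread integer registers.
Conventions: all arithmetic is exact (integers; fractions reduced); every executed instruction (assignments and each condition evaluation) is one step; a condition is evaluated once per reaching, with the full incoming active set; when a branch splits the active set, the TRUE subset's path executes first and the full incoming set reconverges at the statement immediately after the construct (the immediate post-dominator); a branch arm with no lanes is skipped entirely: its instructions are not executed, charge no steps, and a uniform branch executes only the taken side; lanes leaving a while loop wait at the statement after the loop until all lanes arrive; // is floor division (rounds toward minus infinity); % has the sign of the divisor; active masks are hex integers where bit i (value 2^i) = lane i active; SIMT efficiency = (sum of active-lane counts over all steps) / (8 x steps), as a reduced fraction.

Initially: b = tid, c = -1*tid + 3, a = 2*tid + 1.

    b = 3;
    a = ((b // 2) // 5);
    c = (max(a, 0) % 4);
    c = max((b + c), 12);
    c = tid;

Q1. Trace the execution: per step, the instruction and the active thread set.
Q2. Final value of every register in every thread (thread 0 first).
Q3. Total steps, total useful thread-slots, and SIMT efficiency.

step 0: b <- 3                       0xff
step 1: a <- ((b // 2) // 5)         0xff
step 2: c <- (max(a, 0) % 4)         0xff
step 3: c <- max((b + c), 12)        0xff
step 4: c <- tid                     0xff

Answer: 5 steps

b: 3,3,3,3,3,3,3,3
c: 0,1,2,3,4,5,6,7
a: 0,0,0,0,0,0,0,0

steps = 5; useful = 40; efficiency = 40/40 = 1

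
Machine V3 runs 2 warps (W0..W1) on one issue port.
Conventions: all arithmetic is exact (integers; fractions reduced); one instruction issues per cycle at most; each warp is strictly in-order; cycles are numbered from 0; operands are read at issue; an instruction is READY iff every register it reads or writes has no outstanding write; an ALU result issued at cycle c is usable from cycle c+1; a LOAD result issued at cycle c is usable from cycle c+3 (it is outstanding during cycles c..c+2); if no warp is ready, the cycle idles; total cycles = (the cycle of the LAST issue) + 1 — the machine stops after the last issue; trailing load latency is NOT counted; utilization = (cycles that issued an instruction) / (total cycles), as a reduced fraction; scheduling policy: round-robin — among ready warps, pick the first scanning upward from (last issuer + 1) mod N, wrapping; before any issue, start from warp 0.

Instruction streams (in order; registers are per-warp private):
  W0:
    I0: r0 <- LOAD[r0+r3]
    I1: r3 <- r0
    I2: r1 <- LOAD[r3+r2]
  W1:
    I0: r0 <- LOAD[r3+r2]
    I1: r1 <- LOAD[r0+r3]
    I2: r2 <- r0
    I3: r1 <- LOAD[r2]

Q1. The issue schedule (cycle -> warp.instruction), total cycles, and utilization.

cycle 0: W0.I0
cycle 1: W1.I0
cycle 2: idle
cycle 3: W0.I1
cycle 4: W1.I1
cycle 5: W0.I2
cycle 6: W1.I2
cycle 7: W1.I3

Answer: 8 cycles, utilization 7/8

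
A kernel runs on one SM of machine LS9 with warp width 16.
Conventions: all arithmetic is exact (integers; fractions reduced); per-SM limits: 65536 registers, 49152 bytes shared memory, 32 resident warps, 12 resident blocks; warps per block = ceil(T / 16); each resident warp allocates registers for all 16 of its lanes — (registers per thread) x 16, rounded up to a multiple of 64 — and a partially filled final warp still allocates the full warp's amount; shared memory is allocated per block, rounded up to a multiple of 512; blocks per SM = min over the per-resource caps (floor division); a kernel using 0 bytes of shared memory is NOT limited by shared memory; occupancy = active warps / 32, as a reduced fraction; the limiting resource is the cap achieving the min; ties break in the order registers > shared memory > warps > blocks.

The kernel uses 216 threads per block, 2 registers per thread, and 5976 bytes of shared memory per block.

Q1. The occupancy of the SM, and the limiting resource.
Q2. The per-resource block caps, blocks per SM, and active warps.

Answer: occupancy 7/8, limited by warps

registers: 73 blocks
shared memory: 8 blocks
warps: 2 blocks
blocks: 12 blocks

Answer: 2 blocks, 28 active warps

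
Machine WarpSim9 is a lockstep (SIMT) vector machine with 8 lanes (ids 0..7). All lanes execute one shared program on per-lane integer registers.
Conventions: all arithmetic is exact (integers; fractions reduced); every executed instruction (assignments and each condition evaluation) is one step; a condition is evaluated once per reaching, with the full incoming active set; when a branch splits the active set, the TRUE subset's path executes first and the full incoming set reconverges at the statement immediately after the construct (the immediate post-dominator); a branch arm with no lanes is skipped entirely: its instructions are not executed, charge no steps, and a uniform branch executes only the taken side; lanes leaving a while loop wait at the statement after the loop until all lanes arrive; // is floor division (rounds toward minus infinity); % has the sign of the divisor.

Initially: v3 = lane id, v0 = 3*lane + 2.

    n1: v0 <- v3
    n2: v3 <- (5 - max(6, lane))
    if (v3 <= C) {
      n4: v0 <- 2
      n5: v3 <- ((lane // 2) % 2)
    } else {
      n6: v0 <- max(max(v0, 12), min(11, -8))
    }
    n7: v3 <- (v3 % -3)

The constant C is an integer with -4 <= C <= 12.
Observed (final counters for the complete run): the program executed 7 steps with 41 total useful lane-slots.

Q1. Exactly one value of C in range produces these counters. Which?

Answer: C = -2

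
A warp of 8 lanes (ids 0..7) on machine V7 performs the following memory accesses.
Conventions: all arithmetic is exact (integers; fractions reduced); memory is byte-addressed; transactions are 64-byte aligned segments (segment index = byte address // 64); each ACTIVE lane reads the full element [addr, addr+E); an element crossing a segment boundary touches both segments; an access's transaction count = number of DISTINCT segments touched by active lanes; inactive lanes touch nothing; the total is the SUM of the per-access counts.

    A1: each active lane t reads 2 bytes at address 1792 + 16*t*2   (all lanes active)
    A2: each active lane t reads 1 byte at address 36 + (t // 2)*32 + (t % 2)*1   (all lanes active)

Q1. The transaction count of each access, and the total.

A1: 4 transactions
A2: 3 transactions

Answer: 4,3; total 7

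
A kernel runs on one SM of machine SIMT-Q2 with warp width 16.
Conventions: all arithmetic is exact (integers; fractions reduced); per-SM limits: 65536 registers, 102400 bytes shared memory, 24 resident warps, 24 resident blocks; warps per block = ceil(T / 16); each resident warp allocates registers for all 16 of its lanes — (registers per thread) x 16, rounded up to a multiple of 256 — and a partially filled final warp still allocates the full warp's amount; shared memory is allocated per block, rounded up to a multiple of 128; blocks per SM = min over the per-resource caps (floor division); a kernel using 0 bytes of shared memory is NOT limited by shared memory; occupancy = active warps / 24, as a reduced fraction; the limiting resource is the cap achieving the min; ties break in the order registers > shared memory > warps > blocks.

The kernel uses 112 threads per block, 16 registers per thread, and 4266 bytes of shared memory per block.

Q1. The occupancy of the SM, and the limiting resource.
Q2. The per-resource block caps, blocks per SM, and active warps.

Answer: occupancy 7/8, limited by warps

registers: 36 blocks
shared memory: 23 blocks
warps: 3 blocks
blocks: 24 blocks

Answer: 3 blocks, 21 active warps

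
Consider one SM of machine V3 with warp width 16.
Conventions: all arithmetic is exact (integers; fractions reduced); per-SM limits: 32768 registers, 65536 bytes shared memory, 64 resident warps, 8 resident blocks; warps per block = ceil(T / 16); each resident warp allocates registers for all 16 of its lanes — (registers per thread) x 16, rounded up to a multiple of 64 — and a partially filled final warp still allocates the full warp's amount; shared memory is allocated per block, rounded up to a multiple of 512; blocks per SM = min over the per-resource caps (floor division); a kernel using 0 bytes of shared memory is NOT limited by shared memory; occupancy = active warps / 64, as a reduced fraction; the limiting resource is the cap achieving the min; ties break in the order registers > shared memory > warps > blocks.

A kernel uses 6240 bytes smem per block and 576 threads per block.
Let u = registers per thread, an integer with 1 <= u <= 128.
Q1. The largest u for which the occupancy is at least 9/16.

Answer: u = 56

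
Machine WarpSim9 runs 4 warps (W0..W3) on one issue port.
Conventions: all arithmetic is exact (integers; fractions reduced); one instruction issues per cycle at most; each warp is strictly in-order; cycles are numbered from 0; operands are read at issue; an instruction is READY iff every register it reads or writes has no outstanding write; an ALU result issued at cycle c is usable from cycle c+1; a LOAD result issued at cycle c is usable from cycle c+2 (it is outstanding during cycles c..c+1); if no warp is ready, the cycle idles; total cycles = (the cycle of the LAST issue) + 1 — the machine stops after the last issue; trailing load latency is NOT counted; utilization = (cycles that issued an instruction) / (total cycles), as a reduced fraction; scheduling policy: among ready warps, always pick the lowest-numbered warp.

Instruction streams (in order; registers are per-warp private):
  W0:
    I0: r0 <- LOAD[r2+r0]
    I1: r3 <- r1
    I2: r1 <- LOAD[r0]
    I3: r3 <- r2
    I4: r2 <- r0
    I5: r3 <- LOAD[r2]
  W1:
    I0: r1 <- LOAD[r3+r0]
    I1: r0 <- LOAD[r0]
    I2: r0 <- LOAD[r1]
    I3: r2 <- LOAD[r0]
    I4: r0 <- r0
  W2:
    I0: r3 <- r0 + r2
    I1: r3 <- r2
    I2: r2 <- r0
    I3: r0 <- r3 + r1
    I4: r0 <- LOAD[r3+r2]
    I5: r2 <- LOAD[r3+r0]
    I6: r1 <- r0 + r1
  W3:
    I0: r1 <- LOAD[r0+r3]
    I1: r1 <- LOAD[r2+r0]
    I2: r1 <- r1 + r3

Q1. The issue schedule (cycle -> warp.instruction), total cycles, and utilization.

cycle 0: W0.I0
cycle 1: W0.I1
cycle 2: W0.I2
cycle 3: W0.I3
cycle 4: W0.I4
cycle 5: W0.I5
cycle 6: W1.I0
cycle 7: W1.I1
cycle 8: W2.I0
cycle 9: W1.I2
cycle 10: W2.I1
cycle 11: W1.I3
cycle 12: W1.I4
cycle 13: W2.I2
cycle 14: W2.I3
cycle 15: W2.I4
cycle 16: W3.I0
cycle 17: W2.I5
cycle 18: W2.I6
cycle 19: W3.I1
cycle 20: idle
cycle 21: W3.I2

Answer: 22 cycles, utilization 21/22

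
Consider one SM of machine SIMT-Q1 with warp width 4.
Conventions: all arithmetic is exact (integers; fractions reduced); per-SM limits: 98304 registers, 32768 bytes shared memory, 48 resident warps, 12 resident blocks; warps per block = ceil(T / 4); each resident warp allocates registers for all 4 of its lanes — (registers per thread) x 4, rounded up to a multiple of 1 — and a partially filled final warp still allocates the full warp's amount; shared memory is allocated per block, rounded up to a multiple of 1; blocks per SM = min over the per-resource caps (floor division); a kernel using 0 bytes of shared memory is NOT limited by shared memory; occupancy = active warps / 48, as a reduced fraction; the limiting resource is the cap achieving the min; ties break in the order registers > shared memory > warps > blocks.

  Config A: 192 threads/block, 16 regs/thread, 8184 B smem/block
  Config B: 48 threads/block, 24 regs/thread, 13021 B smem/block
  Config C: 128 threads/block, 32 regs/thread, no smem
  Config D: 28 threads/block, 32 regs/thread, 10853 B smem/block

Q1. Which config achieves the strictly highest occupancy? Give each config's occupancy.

occupancies: A 1, B 1/2, C 2/3, D 7/16

Answer: A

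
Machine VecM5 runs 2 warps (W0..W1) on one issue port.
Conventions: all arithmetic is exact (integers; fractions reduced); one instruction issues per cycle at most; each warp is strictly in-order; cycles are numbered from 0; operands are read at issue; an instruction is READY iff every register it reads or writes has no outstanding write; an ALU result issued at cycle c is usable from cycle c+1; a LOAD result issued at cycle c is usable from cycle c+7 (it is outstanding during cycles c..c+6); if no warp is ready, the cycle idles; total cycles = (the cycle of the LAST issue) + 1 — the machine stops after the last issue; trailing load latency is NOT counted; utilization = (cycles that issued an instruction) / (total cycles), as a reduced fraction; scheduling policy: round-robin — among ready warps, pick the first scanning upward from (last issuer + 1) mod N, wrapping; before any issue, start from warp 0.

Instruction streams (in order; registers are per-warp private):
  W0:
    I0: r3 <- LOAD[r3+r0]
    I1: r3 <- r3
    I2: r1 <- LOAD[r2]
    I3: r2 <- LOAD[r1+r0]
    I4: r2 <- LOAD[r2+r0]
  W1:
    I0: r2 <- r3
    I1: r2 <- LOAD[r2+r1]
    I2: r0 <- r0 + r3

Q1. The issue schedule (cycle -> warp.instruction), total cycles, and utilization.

cycle 0: W0.I0
cycle 1: W1.I0
cycle 2: W1.I1
cycle 3: W1.I2
cycle 4: idle
cycle 5: idle
cycle 6: idle
cycle 7: W0.I1
cycle 8: W0.I2
cycle 9: idle
cycle 10: idle
cycle 11: idle
cycle 12: idle
cycle 13: idle
cycle 14: idle
cycle 15: W0.I3
cycle 16: idle
cycle 17: idle
cycle 18: idle
cycle 19: idle
cycle 20: idle
cycle 21: idle
cycle 22: W0.I4

Answer: 23 cycles, utilization 8/23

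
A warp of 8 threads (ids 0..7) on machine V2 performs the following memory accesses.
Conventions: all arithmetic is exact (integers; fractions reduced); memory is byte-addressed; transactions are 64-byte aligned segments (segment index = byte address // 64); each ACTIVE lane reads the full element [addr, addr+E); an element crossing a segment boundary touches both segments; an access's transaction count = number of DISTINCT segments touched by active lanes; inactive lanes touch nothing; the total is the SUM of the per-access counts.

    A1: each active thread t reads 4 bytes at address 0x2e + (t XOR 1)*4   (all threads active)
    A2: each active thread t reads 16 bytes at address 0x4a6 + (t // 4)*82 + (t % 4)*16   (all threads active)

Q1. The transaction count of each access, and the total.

A1: 2 transactions
A2: 3 transactions

Answer: 2,3; total 5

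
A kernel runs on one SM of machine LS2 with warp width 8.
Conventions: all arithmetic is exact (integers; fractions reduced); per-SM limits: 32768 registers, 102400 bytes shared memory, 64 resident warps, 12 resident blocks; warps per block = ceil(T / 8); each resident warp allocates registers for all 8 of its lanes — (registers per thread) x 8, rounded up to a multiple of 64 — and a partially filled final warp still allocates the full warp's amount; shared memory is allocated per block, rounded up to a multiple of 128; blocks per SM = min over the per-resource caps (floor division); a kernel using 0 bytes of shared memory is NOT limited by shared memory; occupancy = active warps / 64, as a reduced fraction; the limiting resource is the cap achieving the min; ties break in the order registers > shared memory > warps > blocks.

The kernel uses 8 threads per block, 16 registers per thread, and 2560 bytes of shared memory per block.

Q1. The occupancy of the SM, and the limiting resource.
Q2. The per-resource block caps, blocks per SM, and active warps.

Answer: occupancy 3/16, limited by blocks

registers: 256 blocks
shared memory: 40 blocks
warps: 64 blocks
blocks: 12 blocks

Answer: 12 blocks, 12 active warps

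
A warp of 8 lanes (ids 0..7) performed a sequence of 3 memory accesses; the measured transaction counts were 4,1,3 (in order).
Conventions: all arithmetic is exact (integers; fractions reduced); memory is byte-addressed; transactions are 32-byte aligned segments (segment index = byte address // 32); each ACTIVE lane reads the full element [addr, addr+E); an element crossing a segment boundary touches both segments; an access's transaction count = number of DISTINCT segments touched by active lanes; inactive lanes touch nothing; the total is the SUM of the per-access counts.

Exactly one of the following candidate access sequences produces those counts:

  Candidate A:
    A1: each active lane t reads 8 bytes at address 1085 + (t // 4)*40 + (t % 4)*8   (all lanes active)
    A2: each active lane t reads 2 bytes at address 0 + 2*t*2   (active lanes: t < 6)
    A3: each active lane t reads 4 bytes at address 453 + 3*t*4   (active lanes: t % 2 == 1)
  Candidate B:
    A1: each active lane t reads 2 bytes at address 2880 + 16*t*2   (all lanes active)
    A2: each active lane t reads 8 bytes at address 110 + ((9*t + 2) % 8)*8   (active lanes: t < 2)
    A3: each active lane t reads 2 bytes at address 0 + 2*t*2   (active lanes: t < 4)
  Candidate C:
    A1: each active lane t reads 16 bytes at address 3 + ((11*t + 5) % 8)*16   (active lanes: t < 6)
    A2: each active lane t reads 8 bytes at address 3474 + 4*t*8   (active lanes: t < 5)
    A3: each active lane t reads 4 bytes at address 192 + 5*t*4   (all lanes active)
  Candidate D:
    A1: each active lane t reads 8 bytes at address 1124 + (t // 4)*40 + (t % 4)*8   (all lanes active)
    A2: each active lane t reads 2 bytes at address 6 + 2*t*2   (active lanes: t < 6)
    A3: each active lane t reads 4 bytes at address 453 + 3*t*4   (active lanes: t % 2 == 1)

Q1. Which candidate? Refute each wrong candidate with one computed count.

B: A1 gives 8 transactions, not 4
C: A2 gives 5 transactions, not 1
D: A1 gives 3 transactions, not 4
A: all counts match (4,1,3)

Answer: A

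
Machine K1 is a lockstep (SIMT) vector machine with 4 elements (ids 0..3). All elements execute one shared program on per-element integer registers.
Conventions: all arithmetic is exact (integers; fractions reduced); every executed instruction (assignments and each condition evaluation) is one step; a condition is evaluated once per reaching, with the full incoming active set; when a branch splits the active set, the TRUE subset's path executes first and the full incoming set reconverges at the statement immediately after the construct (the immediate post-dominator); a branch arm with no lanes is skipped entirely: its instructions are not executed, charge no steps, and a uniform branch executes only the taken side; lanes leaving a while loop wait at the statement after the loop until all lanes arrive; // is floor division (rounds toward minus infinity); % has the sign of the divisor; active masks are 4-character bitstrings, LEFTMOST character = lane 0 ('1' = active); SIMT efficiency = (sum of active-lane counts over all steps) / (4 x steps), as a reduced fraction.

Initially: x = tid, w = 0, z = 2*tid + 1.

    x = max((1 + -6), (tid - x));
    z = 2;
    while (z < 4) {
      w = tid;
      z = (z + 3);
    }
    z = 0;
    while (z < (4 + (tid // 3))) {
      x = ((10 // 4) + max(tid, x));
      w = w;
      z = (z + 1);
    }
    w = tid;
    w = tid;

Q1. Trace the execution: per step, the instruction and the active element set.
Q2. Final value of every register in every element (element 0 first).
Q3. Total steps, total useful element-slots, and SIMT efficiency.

step 0: x <- max((1 + -6), (tid - x)) 1111
step 1: z <- 2                       1111
step 2: eval (z < 4)                 1111
step 3: w <- tid                     1111
step 4: z <- (z + 3)                 1111
step 5: eval (z < 4)                 1111
step 6: z <- 0                       1111
step 7: eval (z < (4 + (tid // 3)))  1111
step 8: x <- ((10 // 4) + max(tid, x)) 1111
step 9: w <- w                       1111
step 10: z <- (z + 1)                 1111
step 11: eval (z < (4 + (tid // 3)))  1111
step 12: x <- ((10 // 4) + max(tid, x)) 1111
step 13: w <- w                       1111
step 14: z <- (z + 1)                 1111
step 15: eval (z < (4 + (tid // 3)))  1111
step 16: x <- ((10 // 4) + max(tid, x)) 1111
step 17: w <- w                       1111
step 18: z <- (z + 1)                 1111
step 19: eval (z < (4 + (tid // 3)))  1111
step 20: x <- ((10 // 4) + max(tid, x)) 1111
step 21: w <- w                       1111
step 22: z <- (z + 1)                 1111
step 23: eval (z < (4 + (tid // 3)))  1111
step 24: x <- ((10 // 4) + max(tid, x)) 0001
step 25: w <- w                       0001
step 26: z <- (z + 1)                 0001
step 27: eval (z < (4 + (tid // 3)))  0001
step 28: w <- tid                     1111
step 29: w <- tid                     1111

Answer: 30 steps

x: 8,9,10,13
w: 0,1,2,3
z: 4,4,4,5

steps = 30; useful = 108; efficiency = 108/120 = 9/10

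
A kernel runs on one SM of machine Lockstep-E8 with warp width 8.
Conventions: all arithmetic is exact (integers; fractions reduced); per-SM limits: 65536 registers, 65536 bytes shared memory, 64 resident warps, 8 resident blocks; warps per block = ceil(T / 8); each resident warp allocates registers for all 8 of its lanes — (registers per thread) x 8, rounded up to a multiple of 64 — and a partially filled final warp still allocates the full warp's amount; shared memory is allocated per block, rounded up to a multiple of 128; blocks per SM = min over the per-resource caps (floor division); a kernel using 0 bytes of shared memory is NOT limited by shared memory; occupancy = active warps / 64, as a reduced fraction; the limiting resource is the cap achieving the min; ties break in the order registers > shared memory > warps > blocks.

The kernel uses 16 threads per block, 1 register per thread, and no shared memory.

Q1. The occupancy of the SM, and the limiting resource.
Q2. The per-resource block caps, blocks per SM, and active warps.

Answer: occupancy 1/4, limited by blocks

registers: 512 blocks
shared memory: no limit (kernel uses none)
warps: 32 blocks
blocks: 8 blocks

Answer: 8 blocks, 16 active warps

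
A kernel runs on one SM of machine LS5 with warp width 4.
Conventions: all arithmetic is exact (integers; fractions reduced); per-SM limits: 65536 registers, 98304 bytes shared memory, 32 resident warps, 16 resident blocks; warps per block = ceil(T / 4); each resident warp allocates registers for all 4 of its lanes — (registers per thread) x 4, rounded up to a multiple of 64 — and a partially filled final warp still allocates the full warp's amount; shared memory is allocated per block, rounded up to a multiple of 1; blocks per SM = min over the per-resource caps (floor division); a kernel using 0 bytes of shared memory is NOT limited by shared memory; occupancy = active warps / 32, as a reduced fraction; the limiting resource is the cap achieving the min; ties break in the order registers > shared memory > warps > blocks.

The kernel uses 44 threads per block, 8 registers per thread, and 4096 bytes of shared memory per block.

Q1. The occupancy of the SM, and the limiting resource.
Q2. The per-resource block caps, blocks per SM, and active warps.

Answer: occupancy 11/16, limited by warps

registers: 93 blocks
shared memory: 24 blocks
warps: 2 blocks
blocks: 16 blocks

Answer: 2 blocks, 22 active warps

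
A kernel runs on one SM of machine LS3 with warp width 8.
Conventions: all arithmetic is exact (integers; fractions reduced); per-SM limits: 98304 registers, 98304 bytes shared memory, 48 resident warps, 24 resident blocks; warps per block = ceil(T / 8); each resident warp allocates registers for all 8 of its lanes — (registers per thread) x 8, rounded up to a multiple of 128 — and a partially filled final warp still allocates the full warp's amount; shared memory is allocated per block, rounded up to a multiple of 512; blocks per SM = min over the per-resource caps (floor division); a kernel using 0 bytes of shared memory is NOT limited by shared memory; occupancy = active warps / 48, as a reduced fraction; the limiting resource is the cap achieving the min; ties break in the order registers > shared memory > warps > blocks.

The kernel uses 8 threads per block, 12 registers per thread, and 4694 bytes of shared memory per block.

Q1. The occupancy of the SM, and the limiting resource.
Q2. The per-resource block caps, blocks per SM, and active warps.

Answer: occupancy 19/48, limited by shared memory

registers: 768 blocks
shared memory: 19 blocks
warps: 48 blocks
blocks: 24 blocks

Answer: 19 blocks, 19 active warps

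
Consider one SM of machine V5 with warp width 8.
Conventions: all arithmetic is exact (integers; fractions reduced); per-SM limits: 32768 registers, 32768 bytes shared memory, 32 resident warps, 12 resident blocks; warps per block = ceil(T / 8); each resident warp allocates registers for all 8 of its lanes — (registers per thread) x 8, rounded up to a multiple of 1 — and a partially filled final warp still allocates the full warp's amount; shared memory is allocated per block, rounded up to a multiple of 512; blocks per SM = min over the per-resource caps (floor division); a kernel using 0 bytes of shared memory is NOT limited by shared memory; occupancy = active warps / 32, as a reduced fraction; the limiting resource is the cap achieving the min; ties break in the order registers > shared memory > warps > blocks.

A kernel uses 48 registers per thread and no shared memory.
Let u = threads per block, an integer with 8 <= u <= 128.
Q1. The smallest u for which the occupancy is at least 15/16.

Answer: u = 17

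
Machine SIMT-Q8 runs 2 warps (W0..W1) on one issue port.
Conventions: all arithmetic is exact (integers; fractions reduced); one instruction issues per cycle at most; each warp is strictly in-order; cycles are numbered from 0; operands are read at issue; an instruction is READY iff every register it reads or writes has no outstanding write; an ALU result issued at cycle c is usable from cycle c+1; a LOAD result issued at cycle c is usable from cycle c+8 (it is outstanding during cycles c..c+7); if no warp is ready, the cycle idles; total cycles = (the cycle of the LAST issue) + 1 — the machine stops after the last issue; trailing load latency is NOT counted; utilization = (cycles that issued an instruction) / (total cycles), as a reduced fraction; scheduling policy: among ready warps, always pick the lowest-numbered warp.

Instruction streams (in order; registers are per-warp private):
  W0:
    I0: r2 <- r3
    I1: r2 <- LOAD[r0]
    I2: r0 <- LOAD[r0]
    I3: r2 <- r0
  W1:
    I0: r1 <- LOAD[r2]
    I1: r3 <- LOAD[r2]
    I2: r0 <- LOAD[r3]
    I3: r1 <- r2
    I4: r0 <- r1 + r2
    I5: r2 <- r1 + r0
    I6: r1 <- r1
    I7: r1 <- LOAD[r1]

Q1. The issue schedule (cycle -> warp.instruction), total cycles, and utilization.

cycle 0: W0.I0
cycle 1: W0.I1
cycle 2: W0.I2
cycle 3: W1.I0
cycle 4: W1.I1
cycle 5: idle
cycle 6: idle
cycle 7: idle
cycle 8: idle
cycle 9: idle
cycle 10: W0.I3
cycle 11: idle
cycle 12: W1.I2
cycle 13: W1.I3
cycle 14: idle
cycle 15: idle
cycle 16: idle
cycle 17: idle
cycle 18: idle
cycle 19: idle
cycle 20: W1.I4
cycle 21: W1.I5
cycle 22: W1.I6
cycle 23: W1.I7

Answer: 24 cycles, utilization 1/2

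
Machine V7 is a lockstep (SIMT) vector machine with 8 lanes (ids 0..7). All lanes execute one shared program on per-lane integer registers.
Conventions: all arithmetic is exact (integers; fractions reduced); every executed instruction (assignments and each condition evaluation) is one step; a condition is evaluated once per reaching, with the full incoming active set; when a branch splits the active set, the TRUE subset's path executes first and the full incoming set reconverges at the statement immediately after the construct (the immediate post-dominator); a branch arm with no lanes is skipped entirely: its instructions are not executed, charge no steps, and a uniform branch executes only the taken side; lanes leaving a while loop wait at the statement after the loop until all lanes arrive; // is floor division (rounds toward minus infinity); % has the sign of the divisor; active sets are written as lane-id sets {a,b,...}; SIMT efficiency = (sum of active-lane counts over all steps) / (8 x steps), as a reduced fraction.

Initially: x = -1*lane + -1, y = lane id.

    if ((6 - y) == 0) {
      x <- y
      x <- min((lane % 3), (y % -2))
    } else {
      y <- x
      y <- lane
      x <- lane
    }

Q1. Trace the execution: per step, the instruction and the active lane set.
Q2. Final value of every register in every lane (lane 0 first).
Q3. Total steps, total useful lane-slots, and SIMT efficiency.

step 0: eval ((6 - y) == 0)          {0,1,2,3,4,5,6,7}
step 1: x <- y                       {6}
step 2: x <- min((lane % 3), (y % -2)) {6}
step 3: y <- x                       {0,1,2,3,4,5,7}
step 4: y <- lane                    {0,1,2,3,4,5,7}
step 5: x <- lane                    {0,1,2,3,4,5,7}

Answer: 6 steps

x: 0,1,2,3,4,5,0,7
y: 0,1,2,3,4,5,6,7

steps = 6; useful = 31; efficiency = 31/48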